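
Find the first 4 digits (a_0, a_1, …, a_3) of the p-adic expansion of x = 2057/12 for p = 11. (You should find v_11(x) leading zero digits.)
(a_0, …, a_3) = (0, 0, 6, 6)

v_11(2057/12) = 2, so a_0 = ... = a_1 = 0. Factor out: x = 11^2 · u with u = 17/12 a unit in ℤ_11. Expand u iteratively via a_{v+i} = u_i mod 11, u_{i+1} = (u_i − a_{v+i})/11:
  u_0 = 17/12;  a_2 = 6;  u_1 = (u_0 − 6)/11 = -5/12
  u_1 = -5/12;  a_3 = 6;  u_2 = (u_1 − 6)/11 = -7/12
Digits: (0, 0, 6, 6).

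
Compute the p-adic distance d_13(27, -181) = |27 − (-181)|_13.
d_13(27, -181) = 1/13

Step 1 — x − y = 27 − (-181) = 208. Step 2 — v_13(208) = 1 (factor: 208 = (13^1 · 16); the sign does not affect v_p). Step 3 — |x − y|_13 = 13^{-1} = 1/13.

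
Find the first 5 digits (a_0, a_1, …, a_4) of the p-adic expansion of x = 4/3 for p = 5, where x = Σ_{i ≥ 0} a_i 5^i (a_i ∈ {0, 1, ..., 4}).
(a_0, …, a_4) = (3, 3, 1, 3, 1)

v_5(4/3) = 0 (numerator and denominator both coprime to 5), so x ∈ ℤ_5^×. Compute digits iteratively via a_i = x_i mod 5, x_{i+1} = (x_i − a_i)/5, with x_0 = x:
  x_0 = 4/3;  a_0 = 3;  x_1 = (x_0 − 3)/5 = -1/3
  x_1 = -1/3;  a_1 = 3;  x_2 = (x_1 − 3)/5 = -2/3
  x_2 = -2/3;  a_2 = 1;  x_3 = (x_2 − 1)/5 = -1/3
  x_3 = -1/3;  a_3 = 3;  x_4 = (x_3 − 3)/5 = -2/3
  x_4 = -2/3;  a_4 = 1;  x_5 = (x_4 − 1)/5 = -1/3
Digits: (3, 3, 1, 3, 1).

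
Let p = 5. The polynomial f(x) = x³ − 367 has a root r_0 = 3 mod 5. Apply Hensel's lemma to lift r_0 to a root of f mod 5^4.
r_3 = 498 (mod 625)

Hensel: r_{i+1} = r_i − f(r_i)/f′(r_i) mod 5^{i+2}, where f′(x) = 3x². Iterate:
  r_0 = 3 (mod 5)
  r_1 = 23 (mod 25)
  r_2 = 123 (mod 125)
  r_3 = 498 (mod 625)
Final: r = 498 with f(r) ≡ 0 mod 5^4.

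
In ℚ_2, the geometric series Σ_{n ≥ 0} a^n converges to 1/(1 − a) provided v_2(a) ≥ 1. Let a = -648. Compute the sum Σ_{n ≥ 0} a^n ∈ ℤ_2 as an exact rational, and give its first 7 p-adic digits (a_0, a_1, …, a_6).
Σ a^n = 1/(1 − a) = 1/649;  first 7 digits = (1, 0, 0, 1, 1, 1, 0)

v_2(a) = 3 ≥ 1, so the series converges in ℤ_2 to 1/(1 − a) = 1/(1 − (-648)) = 1/649. Expand this rational in ℤ_2: compute digits iteratively via d_i = x_i mod 2, x_{i+1} = (x_i − d_i)/2. The first 7 digits are (1, 0, 0, 1, 1, 1, 0).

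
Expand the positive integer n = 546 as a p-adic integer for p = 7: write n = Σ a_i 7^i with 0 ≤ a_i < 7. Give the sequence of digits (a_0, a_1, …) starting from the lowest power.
(a_0, a_1, …) = (0, 1, 4, 1)

Repeated division by 7 gives the digits low-to-high: 546 = 1·7^1 + 4·7^2 + 1·7^3. Digit sequence: (0, 1, 4, 1).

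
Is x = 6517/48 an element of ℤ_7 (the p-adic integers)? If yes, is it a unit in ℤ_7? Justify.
x ∈ ℤ_7 but not a unit; v_7(x) = 3 > 0

ℤ_7 = {x ∈ ℚ_7 : v_7(x) ≥ 0} and ℤ_7^× = {x ∈ ℤ_7 : v_7(x) = 0}. Here v_7(6517/48) = v_7(num) − v_7(den) = 3; compare against these criteria.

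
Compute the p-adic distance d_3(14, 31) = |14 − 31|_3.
d_3(14, 31) = 1

Step 1 — x − y = 14 − 31 = -17. Step 2 — v_3(-17) = 0 (factor: -17 = −(3^0 · 17); the sign does not affect v_p). Step 3 — |x − y|_3 = 3^{0} = 1.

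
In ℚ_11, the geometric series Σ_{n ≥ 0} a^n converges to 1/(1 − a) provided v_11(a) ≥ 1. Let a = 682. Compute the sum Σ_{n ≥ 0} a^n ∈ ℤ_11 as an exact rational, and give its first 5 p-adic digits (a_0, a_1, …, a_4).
Σ a^n = 1/(1 − a) = -1/681;  first 5 digits = (1, 7, 10, 10, 8)

v_11(a) = 1 ≥ 1, so the series converges in ℤ_11 to 1/(1 − a) = 1/(1 − 682) = -1/681. Expand this rational in ℤ_11: compute digits iteratively via d_i = x_i mod 11, x_{i+1} = (x_i − d_i)/11. The first 5 digits are (1, 7, 10, 10, 8).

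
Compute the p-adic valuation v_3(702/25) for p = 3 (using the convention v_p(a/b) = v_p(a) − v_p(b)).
v_3(702/25) = 3

Factor powers of 3 from the numerator and denominator of the reduced fraction: 702 = 3^3 · 26 and 25 = 3^0 · 25. Apply v_p(a/b) = v_p(a) − v_p(b): v_3(702/25) = 3 − 0 = 3.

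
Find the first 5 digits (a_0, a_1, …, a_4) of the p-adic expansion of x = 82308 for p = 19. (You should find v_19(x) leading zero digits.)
(a_0, …, a_4) = (0, 0, 0, 12, 0)

v_19(82308) = 3, so a_0 = ... = a_2 = 0. Factor out: x = 19^3 · u with u = 12 a unit in ℤ_19. Expand u iteratively via a_{v+i} = u_i mod 19, u_{i+1} = (u_i − a_{v+i})/19:
  u_0 = 12;  a_3 = 12;  u_1 = (u_0 − 12)/19 = 0
  u_1 = 0;  a_4 = 0;  u_2 = (u_1 − 0)/19 = 0
Digits: (0, 0, 0, 12, 0).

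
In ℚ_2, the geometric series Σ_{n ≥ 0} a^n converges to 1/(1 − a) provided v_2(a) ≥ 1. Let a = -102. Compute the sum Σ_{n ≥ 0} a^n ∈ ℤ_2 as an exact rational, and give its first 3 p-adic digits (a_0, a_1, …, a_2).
Σ a^n = 1/(1 − a) = 1/103;  first 3 digits = (1, 1, 1)

v_2(a) = 1 ≥ 1, so the series converges in ℤ_2 to 1/(1 − a) = 1/(1 − (-102)) = 1/103. Expand this rational in ℤ_2: compute digits iteratively via d_i = x_i mod 2, x_{i+1} = (x_i − d_i)/2. The first 3 digits are (1, 1, 1).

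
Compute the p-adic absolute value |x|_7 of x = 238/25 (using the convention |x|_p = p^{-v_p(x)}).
|238/25|_7 = 1/7

Step 1 — compute v_7(x) by factoring powers of 7 out of the numerator and denominator: v_7(238/25) = 1. Step 2 — apply |x|_p = p^{-v_p(x)} = 7^{-1} = 1/7.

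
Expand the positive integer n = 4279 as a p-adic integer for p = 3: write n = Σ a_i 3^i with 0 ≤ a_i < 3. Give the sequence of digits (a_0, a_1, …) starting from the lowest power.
(a_0, a_1, …) = (1, 1, 1, 2, 1, 2, 2, 1)

Repeated division by 3 gives the digits low-to-high: 4279 = 1 + 1·3^1 + 1·3^2 + 2·3^3 + 1·3^4 + 2·3^5 + 2·3^6 + 1·3^7. Digit sequence: (1, 1, 1, 2, 1, 2, 2, 1).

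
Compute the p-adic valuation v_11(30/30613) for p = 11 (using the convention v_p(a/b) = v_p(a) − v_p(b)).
v_11(30/30613) = -3

Factor powers of 11 from the numerator and denominator of the reduced fraction: 30 = 11^0 · 30 and 30613 = 11^3 · 23. Apply v_p(a/b) = v_p(a) − v_p(b): v_11(30/30613) = 0 − 3 = -3.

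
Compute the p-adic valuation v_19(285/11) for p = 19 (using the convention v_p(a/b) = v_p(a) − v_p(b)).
v_19(285/11) = 1

Factor powers of 19 from the numerator and denominator of the reduced fraction: 285 = 19^1 · 15 and 11 = 19^0 · 11. Apply v_p(a/b) = v_p(a) − v_p(b): v_19(285/11) = 1 − 0 = 1.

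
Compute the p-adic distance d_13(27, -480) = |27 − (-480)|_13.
d_13(27, -480) = 1/169

Step 1 — x − y = 27 − (-480) = 507. Step 2 — v_13(507) = 2 (factor: 507 = (13^2 · 3); the sign does not affect v_p). Step 3 — |x − y|_13 = 13^{-2} = 1/169.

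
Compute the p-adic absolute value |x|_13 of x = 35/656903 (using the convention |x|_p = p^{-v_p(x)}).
|35/656903|_13 = 28561

Step 1 — compute v_13(x) by factoring powers of 13 out of the numerator and denominator: v_13(35/656903) = -4. Step 2 — apply |x|_p = p^{-v_p(x)} = 13^{4} = 28561.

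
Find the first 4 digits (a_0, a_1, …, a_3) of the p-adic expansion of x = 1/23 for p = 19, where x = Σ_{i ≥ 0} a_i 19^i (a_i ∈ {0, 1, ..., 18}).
(a_0, …, a_3) = (5, 8, 7, 12)

v_19(1/23) = 0 (numerator and denominator both coprime to 19), so x ∈ ℤ_19^×. Compute digits iteratively via a_i = x_i mod 19, x_{i+1} = (x_i − a_i)/19, with x_0 = x:
  x_0 = 1/23;  a_0 = 5;  x_1 = (x_0 − 5)/19 = -6/23
  x_1 = -6/23;  a_1 = 8;  x_2 = (x_1 − 8)/19 = -10/23
  x_2 = -10/23;  a_2 = 7;  x_3 = (x_2 − 7)/19 = -9/23
  x_3 = -9/23;  a_3 = 12;  x_4 = (x_3 − 12)/19 = -15/23
Digits: (5, 8, 7, 12).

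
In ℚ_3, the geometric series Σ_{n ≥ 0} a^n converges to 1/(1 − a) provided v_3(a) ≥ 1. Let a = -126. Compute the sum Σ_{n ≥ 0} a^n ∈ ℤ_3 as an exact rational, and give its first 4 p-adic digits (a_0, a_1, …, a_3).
Σ a^n = 1/(1 − a) = 1/127;  first 4 digits = (1, 0, 1, 1)

v_3(a) = 2 ≥ 1, so the series converges in ℤ_3 to 1/(1 − a) = 1/(1 − (-126)) = 1/127. Expand this rational in ℤ_3: compute digits iteratively via d_i = x_i mod 3, x_{i+1} = (x_i − d_i)/3. The first 4 digits are (1, 0, 1, 1).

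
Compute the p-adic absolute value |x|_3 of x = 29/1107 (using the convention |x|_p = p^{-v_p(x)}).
|29/1107|_3 = 27

Step 1 — compute v_3(x) by factoring powers of 3 out of the numerator and denominator: v_3(29/1107) = -3. Step 2 — apply |x|_p = p^{-v_p(x)} = 3^{3} = 27.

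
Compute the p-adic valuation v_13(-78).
v_13(-78) = 1

v_13(n) is the largest exponent k such that 13^k divides n. Factor out: -78 = -13^1 · 6. (Sign doesn't affect v_p.) So v_13(-78) = 1.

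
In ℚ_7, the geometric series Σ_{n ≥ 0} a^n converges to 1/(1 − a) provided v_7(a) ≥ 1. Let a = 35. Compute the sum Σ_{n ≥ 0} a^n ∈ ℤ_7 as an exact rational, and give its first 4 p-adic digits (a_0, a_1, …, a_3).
Σ a^n = 1/(1 − a) = -1/34;  first 4 digits = (1, 5, 4, 2)

v_7(a) = 1 ≥ 1, so the series converges in ℤ_7 to 1/(1 − a) = 1/(1 − 35) = -1/34. Expand this rational in ℤ_7: compute digits iteratively via d_i = x_i mod 7, x_{i+1} = (x_i − d_i)/7. The first 4 digits are (1, 5, 4, 2).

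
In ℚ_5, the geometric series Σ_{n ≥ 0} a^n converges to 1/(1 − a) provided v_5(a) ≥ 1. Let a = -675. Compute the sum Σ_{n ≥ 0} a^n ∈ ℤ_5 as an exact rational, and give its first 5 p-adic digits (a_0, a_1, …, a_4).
Σ a^n = 1/(1 − a) = 1/676;  first 5 digits = (1, 0, 3, 4, 2)

v_5(a) = 2 ≥ 1, so the series converges in ℤ_5 to 1/(1 − a) = 1/(1 − (-675)) = 1/676. Expand this rational in ℤ_5: compute digits iteratively via d_i = x_i mod 5, x_{i+1} = (x_i − d_i)/5. The first 5 digits are (1, 0, 3, 4, 2).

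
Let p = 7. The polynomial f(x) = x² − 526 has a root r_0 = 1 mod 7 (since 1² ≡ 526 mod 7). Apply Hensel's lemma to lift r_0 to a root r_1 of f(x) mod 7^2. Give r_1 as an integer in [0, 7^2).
r_1 = 43 (mod 49)

Hensel's recurrence: r_{i+1} = r_i − f(r_i)·(f′(r_i))^{-1} mod 7^{i+2}, with f′(x) = 2x. Iterate:
  r_0 = 1 (mod 7)
  r_1 = 43 (mod 49)
Final: r_1 = 43, and one checks f(r_1) ≡ 0 mod 7^2.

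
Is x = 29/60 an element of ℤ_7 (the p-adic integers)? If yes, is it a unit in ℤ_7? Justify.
x ∈ ℤ_7^× (unit); v_7(x) = 0

ℤ_7 = {x ∈ ℚ_7 : v_7(x) ≥ 0} and ℤ_7^× = {x ∈ ℤ_7 : v_7(x) = 0}. Here v_7(29/60) = v_7(num) − v_7(den) = 0; compare against these criteria.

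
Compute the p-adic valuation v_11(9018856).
v_11(9018856) = 5

v_11(n) is the largest exponent k such that 11^k divides n. Factor out: 9018856 = 11^5 · 56. (Sign doesn't affect v_p.) So v_11(9018856) = 5.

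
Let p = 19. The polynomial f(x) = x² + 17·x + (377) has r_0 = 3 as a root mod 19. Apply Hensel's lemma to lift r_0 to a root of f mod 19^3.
r_2 = 5038 (mod 6859)

Hensel: r_{i+1} = r_i − f(r_i)·(f′(r_i))^{-1} mod 19^{i+2}, f′(x) = 2x + 17. Iterate:
  r_0 = 3 (mod 19)
  r_1 = 345 (mod 361)
  r_2 = 5038 (mod 6859)
Final: r = 5038 satisfies f(r) ≡ 0 mod 19^3.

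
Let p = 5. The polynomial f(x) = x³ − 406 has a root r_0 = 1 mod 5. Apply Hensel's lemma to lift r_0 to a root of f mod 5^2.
r_1 = 11 (mod 25)

Hensel: r_{i+1} = r_i − f(r_i)/f′(r_i) mod 5^{i+2}, where f′(x) = 3x². Iterate:
  r_0 = 1 (mod 5)
  r_1 = 11 (mod 25)
Final: r = 11 with f(r) ≡ 0 mod 5^2.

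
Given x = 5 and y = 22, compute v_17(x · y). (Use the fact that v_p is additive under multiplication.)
v_17(110) = 0

v_p(x) = 0 (factor: 5 = 17^0 · 5); v_p(y) = 0 (factor: 22 = 17^0 · 22). Additivity: v_p(xy) = v_p(x) + v_p(y) = 0 + 0 = 0. (Direct check: xy = 110 = 17^0 · (110).)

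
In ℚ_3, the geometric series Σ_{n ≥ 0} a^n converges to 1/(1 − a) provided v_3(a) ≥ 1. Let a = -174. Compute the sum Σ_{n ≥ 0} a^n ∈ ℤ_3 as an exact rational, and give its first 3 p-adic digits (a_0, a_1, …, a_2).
Σ a^n = 1/(1 − a) = 1/175;  first 3 digits = (1, 2, 2)

v_3(a) = 1 ≥ 1, so the series converges in ℤ_3 to 1/(1 − a) = 1/(1 − (-174)) = 1/175. Expand this rational in ℤ_3: compute digits iteratively via d_i = x_i mod 3, x_{i+1} = (x_i − d_i)/3. The first 3 digits are (1, 2, 2).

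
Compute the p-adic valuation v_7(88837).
v_7(88837) = 4

v_7(n) is the largest exponent k such that 7^k divides n. Factor out: 88837 = 7^4 · 37. (Sign doesn't affect v_p.) So v_7(88837) = 4.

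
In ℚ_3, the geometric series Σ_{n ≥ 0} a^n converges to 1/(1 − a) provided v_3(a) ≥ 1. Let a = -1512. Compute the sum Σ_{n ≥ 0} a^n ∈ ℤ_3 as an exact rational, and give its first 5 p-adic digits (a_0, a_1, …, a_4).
Σ a^n = 1/(1 − a) = 1/1513;  first 5 digits = (1, 0, 0, 1, 2)

v_3(a) = 3 ≥ 1, so the series converges in ℤ_3 to 1/(1 − a) = 1/(1 − (-1512)) = 1/1513. Expand this rational in ℤ_3: compute digits iteratively via d_i = x_i mod 3, x_{i+1} = (x_i − d_i)/3. The first 5 digits are (1, 0, 0, 1, 2).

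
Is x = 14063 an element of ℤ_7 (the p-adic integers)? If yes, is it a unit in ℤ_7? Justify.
x ∈ ℤ_7 but not a unit; v_7(x) = 3 > 0

ℤ_7 = {x ∈ ℚ_7 : v_7(x) ≥ 0} and ℤ_7^× = {x ∈ ℤ_7 : v_7(x) = 0}. Here v_7(14063) = v_7(num) − v_7(den) = 3; compare against these criteria.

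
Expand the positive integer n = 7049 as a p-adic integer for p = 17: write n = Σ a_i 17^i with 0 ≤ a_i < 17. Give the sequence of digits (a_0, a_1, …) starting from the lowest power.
(a_0, a_1, …) = (11, 6, 7, 1)

Repeated division by 17 gives the digits low-to-high: 7049 = 11 + 6·17^1 + 7·17^2 + 1·17^3. Digit sequence: (11, 6, 7, 1).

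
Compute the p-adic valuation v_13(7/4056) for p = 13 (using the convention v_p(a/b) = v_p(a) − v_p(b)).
v_13(7/4056) = -2

Factor powers of 13 from the numerator and denominator of the reduced fraction: 7 = 13^0 · 7 and 4056 = 13^2 · 24. Apply v_p(a/b) = v_p(a) − v_p(b): v_13(7/4056) = 0 − 2 = -2.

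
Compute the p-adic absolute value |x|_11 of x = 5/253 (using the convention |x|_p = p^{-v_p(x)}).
|5/253|_11 = 11

Step 1 — compute v_11(x) by factoring powers of 11 out of the numerator and denominator: v_11(5/253) = -1. Step 2 — apply |x|_p = p^{-v_p(x)} = 11^{1} = 11.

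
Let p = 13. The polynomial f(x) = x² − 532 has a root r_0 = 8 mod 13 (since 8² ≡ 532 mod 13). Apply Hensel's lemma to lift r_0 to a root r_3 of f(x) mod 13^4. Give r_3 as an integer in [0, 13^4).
r_3 = 19937 (mod 28561)

Hensel's recurrence: r_{i+1} = r_i − f(r_i)·(f′(r_i))^{-1} mod 13^{i+2}, with f′(x) = 2x. Iterate:
  r_0 = 8 (mod 13)
  r_1 = 164 (mod 169)
  r_2 = 164 (mod 2197)
  r_3 = 19937 (mod 28561)
Final: r_3 = 19937, and one checks f(r_3) ≡ 0 mod 13^4.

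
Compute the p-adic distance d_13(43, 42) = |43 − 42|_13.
d_13(43, 42) = 1

Step 1 — x − y = 43 − 42 = 1. Step 2 — v_13(1) = 0 (factor: 1 = (13^0 · 1); the sign does not affect v_p). Step 3 — |x − y|_13 = 13^{0} = 1.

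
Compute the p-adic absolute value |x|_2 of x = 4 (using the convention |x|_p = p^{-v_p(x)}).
|4|_2 = 1/4

Step 1 — compute v_2(x) by factoring powers of 2 out of the numerator and denominator: v_2(4) = 2. Step 2 — apply |x|_p = p^{-v_p(x)} = 2^{-2} = 1/4.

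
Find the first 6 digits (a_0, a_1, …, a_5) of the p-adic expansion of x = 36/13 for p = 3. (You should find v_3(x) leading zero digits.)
(a_0, …, a_5) = (0, 0, 1, 0, 2, 0)

v_3(36/13) = 2, so a_0 = ... = a_1 = 0. Factor out: x = 3^2 · u with u = 4/13 a unit in ℤ_3. Expand u iteratively via a_{v+i} = u_i mod 3, u_{i+1} = (u_i − a_{v+i})/3:
  u_0 = 4/13;  a_2 = 1;  u_1 = (u_0 − 1)/3 = -3/13
  u_1 = -3/13;  a_3 = 0;  u_2 = (u_1 − 0)/3 = -1/13
  u_2 = -1/13;  a_4 = 2;  u_3 = (u_2 − 2)/3 = -9/13
  u_3 = -9/13;  a_5 = 0;  u_4 = (u_3 − 0)/3 = -3/13
Digits: (0, 0, 1, 0, 2, 0).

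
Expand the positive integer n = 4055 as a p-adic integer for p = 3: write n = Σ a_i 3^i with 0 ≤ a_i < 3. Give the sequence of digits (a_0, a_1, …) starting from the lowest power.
(a_0, a_1, …) = (2, 1, 0, 0, 2, 1, 2, 1)

Repeated division by 3 gives the digits low-to-high: 4055 = 2 + 1·3^1 + 2·3^4 + 1·3^5 + 2·3^6 + 1·3^7. Digit sequence: (2, 1, 0, 0, 2, 1, 2, 1).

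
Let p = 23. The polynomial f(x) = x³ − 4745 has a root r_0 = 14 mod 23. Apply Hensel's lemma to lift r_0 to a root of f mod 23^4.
r_3 = 230405 (mod 279841)

Hensel: r_{i+1} = r_i − f(r_i)/f′(r_i) mod 23^{i+2}, where f′(x) = 3x². Iterate:
  r_0 = 14 (mod 23)
  r_1 = 290 (mod 529)
  r_2 = 11399 (mod 12167)
  r_3 = 230405 (mod 279841)
Final: r = 230405 with f(r) ≡ 0 mod 23^4.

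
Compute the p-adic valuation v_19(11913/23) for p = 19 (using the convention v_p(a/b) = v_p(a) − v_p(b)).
v_19(11913/23) = 2

Factor powers of 19 from the numerator and denominator of the reduced fraction: 11913 = 19^2 · 33 and 23 = 19^0 · 23. Apply v_p(a/b) = v_p(a) − v_p(b): v_19(11913/23) = 2 − 0 = 2.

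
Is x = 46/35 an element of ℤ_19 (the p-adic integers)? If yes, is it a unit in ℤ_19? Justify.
x ∈ ℤ_19^× (unit); v_19(x) = 0

ℤ_19 = {x ∈ ℚ_19 : v_19(x) ≥ 0} and ℤ_19^× = {x ∈ ℤ_19 : v_19(x) = 0}. Here v_19(46/35) = v_19(num) − v_19(den) = 0; compare against these criteria.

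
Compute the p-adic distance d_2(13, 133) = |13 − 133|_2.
d_2(13, 133) = 1/8

Step 1 — x − y = 13 − 133 = -120. Step 2 — v_2(-120) = 3 (factor: -120 = −(2^3 · 15); the sign does not affect v_p). Step 3 — |x − y|_2 = 2^{-3} = 1/8.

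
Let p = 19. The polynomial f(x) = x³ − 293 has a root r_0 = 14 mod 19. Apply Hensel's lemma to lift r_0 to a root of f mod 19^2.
r_1 = 299 (mod 361)

Hensel: r_{i+1} = r_i − f(r_i)/f′(r_i) mod 19^{i+2}, where f′(x) = 3x². Iterate:
  r_0 = 14 (mod 19)
  r_1 = 299 (mod 361)
Final: r = 299 with f(r) ≡ 0 mod 19^2.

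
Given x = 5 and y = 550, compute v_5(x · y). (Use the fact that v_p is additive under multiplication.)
v_5(2750) = 3

v_p(x) = 1 (factor: 5 = 5^1 · 1); v_p(y) = 2 (factor: 550 = 5^2 · 22). Additivity: v_p(xy) = v_p(x) + v_p(y) = 1 + 2 = 3. (Direct check: xy = 2750 = 5^3 · (22).)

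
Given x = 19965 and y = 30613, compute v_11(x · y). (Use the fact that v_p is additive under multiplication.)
v_11(611188545) = 6

v_p(x) = 3 (factor: 19965 = 11^3 · 15); v_p(y) = 3 (factor: 30613 = 11^3 · 23). Additivity: v_p(xy) = v_p(x) + v_p(y) = 3 + 3 = 6. (Direct check: xy = 611188545 = 11^6 · (345).)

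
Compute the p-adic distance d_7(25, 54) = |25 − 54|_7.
d_7(25, 54) = 1

Step 1 — x − y = 25 − 54 = -29. Step 2 — v_7(-29) = 0 (factor: -29 = −(7^0 · 29); the sign does not affect v_p). Step 3 — |x − y|_7 = 7^{0} = 1.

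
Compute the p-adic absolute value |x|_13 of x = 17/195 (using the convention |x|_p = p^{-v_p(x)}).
|17/195|_13 = 13

Step 1 — compute v_13(x) by factoring powers of 13 out of the numerator and denominator: v_13(17/195) = -1. Step 2 — apply |x|_p = p^{-v_p(x)} = 13^{1} = 13.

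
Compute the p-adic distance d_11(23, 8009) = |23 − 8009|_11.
d_11(23, 8009) = 1/1331

Step 1 — x − y = 23 − 8009 = -7986. Step 2 — v_11(-7986) = 3 (factor: -7986 = −(11^3 · 6); the sign does not affect v_p). Step 3 — |x − y|_11 = 11^{-3} = 1/1331.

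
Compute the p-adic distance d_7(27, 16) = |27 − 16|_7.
d_7(27, 16) = 1

Step 1 — x − y = 27 − 16 = 11. Step 2 — v_7(11) = 0 (factor: 11 = (7^0 · 11); the sign does not affect v_p). Step 3 — |x − y|_7 = 7^{0} = 1.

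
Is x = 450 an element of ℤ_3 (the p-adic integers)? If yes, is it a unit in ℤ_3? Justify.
x ∈ ℤ_3 but not a unit; v_3(x) = 2 > 0

ℤ_3 = {x ∈ ℚ_3 : v_3(x) ≥ 0} and ℤ_3^× = {x ∈ ℤ_3 : v_3(x) = 0}. Here v_3(450) = v_3(num) − v_3(den) = 2; compare against these criteria.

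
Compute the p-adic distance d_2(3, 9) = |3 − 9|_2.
d_2(3, 9) = 1/2

Step 1 — x − y = 3 − 9 = -6. Step 2 — v_2(-6) = 1 (factor: -6 = −(2^1 · 3); the sign does not affect v_p). Step 3 — |x − y|_2 = 2^{-1} = 1/2.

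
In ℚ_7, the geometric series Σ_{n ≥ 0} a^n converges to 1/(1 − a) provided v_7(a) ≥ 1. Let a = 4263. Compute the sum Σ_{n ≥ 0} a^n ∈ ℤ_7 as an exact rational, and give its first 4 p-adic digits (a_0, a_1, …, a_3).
Σ a^n = 1/(1 − a) = -1/4262;  first 4 digits = (1, 0, 3, 5)

v_7(a) = 2 ≥ 1, so the series converges in ℤ_7 to 1/(1 − a) = 1/(1 − 4263) = -1/4262. Expand this rational in ℤ_7: compute digits iteratively via d_i = x_i mod 7, x_{i+1} = (x_i − d_i)/7. The first 4 digits are (1, 0, 3, 5).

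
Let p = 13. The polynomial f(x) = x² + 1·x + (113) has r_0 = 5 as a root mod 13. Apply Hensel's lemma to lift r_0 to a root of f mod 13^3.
r_2 = 1175 (mod 2197)

Hensel: r_{i+1} = r_i − f(r_i)·(f′(r_i))^{-1} mod 13^{i+2}, f′(x) = 2x + 1. Iterate:
  r_0 = 5 (mod 13)
  r_1 = 161 (mod 169)
  r_2 = 1175 (mod 2197)
Final: r = 1175 satisfies f(r) ≡ 0 mod 13^3.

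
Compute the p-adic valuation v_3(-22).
v_3(-22) = 0

v_3(n) is the largest exponent k such that 3^k divides n. Factor out: -22 = -3^0 · 22. (Sign doesn't affect v_p.) So v_3(-22) = 0.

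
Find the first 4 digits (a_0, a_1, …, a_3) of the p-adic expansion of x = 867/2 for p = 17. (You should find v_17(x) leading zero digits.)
(a_0, …, a_3) = (0, 0, 10, 8)

v_17(867/2) = 2, so a_0 = ... = a_1 = 0. Factor out: x = 17^2 · u with u = 3/2 a unit in ℤ_17. Expand u iteratively via a_{v+i} = u_i mod 17, u_{i+1} = (u_i − a_{v+i})/17:
  u_0 = 3/2;  a_2 = 10;  u_1 = (u_0 − 10)/17 = -1/2
  u_1 = -1/2;  a_3 = 8;  u_2 = (u_1 − 8)/17 = -1/2
Digits: (0, 0, 10, 8).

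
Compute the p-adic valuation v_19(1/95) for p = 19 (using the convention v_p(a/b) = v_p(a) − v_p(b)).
v_19(1/95) = -1

Factor powers of 19 from the numerator and denominator of the reduced fraction: 1 = 19^0 · 1 and 95 = 19^1 · 5. Apply v_p(a/b) = v_p(a) − v_p(b): v_19(1/95) = 0 − 1 = -1.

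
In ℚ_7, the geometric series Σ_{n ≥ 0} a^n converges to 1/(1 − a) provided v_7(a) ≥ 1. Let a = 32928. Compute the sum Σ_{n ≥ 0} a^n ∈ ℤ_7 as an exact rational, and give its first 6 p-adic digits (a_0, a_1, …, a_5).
Σ a^n = 1/(1 − a) = -1/32927;  first 6 digits = (1, 0, 0, 5, 6, 1)

v_7(a) = 3 ≥ 1, so the series converges in ℤ_7 to 1/(1 − a) = 1/(1 − 32928) = -1/32927. Expand this rational in ℤ_7: compute digits iteratively via d_i = x_i mod 7, x_{i+1} = (x_i − d_i)/7. The first 6 digits are (1, 0, 0, 5, 6, 1).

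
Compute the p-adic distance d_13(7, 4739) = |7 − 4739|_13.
d_13(7, 4739) = 1/169

Step 1 — x − y = 7 − 4739 = -4732. Step 2 — v_13(-4732) = 2 (factor: -4732 = −(13^2 · 28); the sign does not affect v_p). Step 3 — |x − y|_13 = 13^{-2} = 1/169.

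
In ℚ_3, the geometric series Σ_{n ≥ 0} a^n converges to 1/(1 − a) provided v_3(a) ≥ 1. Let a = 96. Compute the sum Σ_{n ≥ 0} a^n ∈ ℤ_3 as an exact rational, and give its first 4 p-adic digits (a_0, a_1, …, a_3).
Σ a^n = 1/(1 − a) = -1/95;  first 4 digits = (1, 2, 2, 1)

v_3(a) = 1 ≥ 1, so the series converges in ℤ_3 to 1/(1 − a) = 1/(1 − 96) = -1/95. Expand this rational in ℤ_3: compute digits iteratively via d_i = x_i mod 3, x_{i+1} = (x_i − d_i)/3. The first 4 digits are (1, 2, 2, 1).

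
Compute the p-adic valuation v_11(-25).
v_11(-25) = 0

v_11(n) is the largest exponent k such that 11^k divides n. Factor out: -25 = -11^0 · 25. (Sign doesn't affect v_p.) So v_11(-25) = 0.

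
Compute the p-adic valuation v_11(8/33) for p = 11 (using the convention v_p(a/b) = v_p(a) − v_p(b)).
v_11(8/33) = -1

Factor powers of 11 from the numerator and denominator of the reduced fraction: 8 = 11^0 · 8 and 33 = 11^1 · 3. Apply v_p(a/b) = v_p(a) − v_p(b): v_11(8/33) = 0 − 1 = -1.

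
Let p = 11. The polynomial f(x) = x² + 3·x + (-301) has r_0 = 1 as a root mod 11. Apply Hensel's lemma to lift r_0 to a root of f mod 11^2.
r_1 = 12 (mod 121)

Hensel: r_{i+1} = r_i − f(r_i)·(f′(r_i))^{-1} mod 11^{i+2}, f′(x) = 2x + 3. Iterate:
  r_0 = 1 (mod 11)
  r_1 = 12 (mod 121)
Final: r = 12 satisfies f(r) ≡ 0 mod 11^2.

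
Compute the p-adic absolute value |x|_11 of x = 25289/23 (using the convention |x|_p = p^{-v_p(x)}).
|25289/23|_11 = 1/1331

Step 1 — compute v_11(x) by factoring powers of 11 out of the numerator and denominator: v_11(25289/23) = 3. Step 2 — apply |x|_p = p^{-v_p(x)} = 11^{-3} = 1/1331.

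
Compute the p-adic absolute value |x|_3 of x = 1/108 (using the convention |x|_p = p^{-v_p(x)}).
|1/108|_3 = 27

Step 1 — compute v_3(x) by factoring powers of 3 out of the numerator and denominator: v_3(1/108) = -3. Step 2 — apply |x|_p = p^{-v_p(x)} = 3^{3} = 27.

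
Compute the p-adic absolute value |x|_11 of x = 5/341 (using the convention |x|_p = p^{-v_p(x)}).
|5/341|_11 = 11

Step 1 — compute v_11(x) by factoring powers of 11 out of the numerator and denominator: v_11(5/341) = -1. Step 2 — apply |x|_p = p^{-v_p(x)} = 11^{1} = 11.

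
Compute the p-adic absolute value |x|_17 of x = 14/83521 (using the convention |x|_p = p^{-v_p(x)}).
|14/83521|_17 = 83521

Step 1 — compute v_17(x) by factoring powers of 17 out of the numerator and denominator: v_17(14/83521) = -4. Step 2 — apply |x|_p = p^{-v_p(x)} = 17^{4} = 83521.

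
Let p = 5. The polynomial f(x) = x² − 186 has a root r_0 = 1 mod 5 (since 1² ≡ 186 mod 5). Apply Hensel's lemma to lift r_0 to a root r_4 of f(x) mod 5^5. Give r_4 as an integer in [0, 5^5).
r_4 = 331 (mod 3125)

Hensel's recurrence: r_{i+1} = r_i − f(r_i)·(f′(r_i))^{-1} mod 5^{i+2}, with f′(x) = 2x. Iterate:
  r_0 = 1 (mod 5)
  r_1 = 6 (mod 25)
  r_2 = 81 (mod 125)
  r_3 = 331 (mod 625)
  r_4 = 331 (mod 3125)
Final: r_4 = 331, and one checks f(r_4) ≡ 0 mod 5^5.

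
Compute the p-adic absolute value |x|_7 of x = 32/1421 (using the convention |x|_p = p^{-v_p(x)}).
|32/1421|_7 = 49

Step 1 — compute v_7(x) by factoring powers of 7 out of the numerator and denominator: v_7(32/1421) = -2. Step 2 — apply |x|_p = p^{-v_p(x)} = 7^{2} = 49.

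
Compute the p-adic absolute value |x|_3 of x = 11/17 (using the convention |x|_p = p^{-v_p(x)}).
|11/17|_3 = 1

Step 1 — compute v_3(x) by factoring powers of 3 out of the numerator and denominator: v_3(11/17) = 0. Step 2 — apply |x|_p = p^{-v_p(x)} = 3^{0} = 1.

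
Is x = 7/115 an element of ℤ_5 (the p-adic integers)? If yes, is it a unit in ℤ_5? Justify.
x ∉ ℤ_5 (v_5(x) = -1 < 0)

ℤ_5 = {x ∈ ℚ_5 : v_5(x) ≥ 0} and ℤ_5^× = {x ∈ ℤ_5 : v_5(x) = 0}. Here v_5(7/115) = v_5(num) − v_5(den) = -1; compare against these criteria.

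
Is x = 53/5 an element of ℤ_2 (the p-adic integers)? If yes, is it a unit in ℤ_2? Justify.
x ∈ ℤ_2^× (unit); v_2(x) = 0

ℤ_2 = {x ∈ ℚ_2 : v_2(x) ≥ 0} and ℤ_2^× = {x ∈ ℤ_2 : v_2(x) = 0}. Here v_2(53/5) = v_2(num) − v_2(den) = 0; compare against these criteria.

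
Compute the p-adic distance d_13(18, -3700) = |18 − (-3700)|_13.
d_13(18, -3700) = 1/169

Step 1 — x − y = 18 − (-3700) = 3718. Step 2 — v_13(3718) = 2 (factor: 3718 = (13^2 · 22); the sign does not affect v_p). Step 3 — |x − y|_13 = 13^{-2} = 1/169.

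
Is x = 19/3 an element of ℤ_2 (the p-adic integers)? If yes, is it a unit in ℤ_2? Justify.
x ∈ ℤ_2^× (unit); v_2(x) = 0

ℤ_2 = {x ∈ ℚ_2 : v_2(x) ≥ 0} and ℤ_2^× = {x ∈ ℤ_2 : v_2(x) = 0}. Here v_2(19/3) = v_2(num) − v_2(den) = 0; compare against these criteria.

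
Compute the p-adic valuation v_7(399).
v_7(399) = 1

v_7(n) is the largest exponent k such that 7^k divides n. Factor out: 399 = 7^1 · 57. (Sign doesn't affect v_p.) So v_7(399) = 1.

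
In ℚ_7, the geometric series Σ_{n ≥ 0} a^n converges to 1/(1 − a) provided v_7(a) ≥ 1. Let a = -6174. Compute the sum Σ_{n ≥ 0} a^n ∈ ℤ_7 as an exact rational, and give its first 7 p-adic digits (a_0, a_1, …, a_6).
Σ a^n = 1/(1 − a) = 1/6175;  first 7 digits = (1, 0, 0, 3, 4, 6, 1)

v_7(a) = 3 ≥ 1, so the series converges in ℤ_7 to 1/(1 − a) = 1/(1 − (-6174)) = 1/6175. Expand this rational in ℤ_7: compute digits iteratively via d_i = x_i mod 7, x_{i+1} = (x_i − d_i)/7. The first 7 digits are (1, 0, 0, 3, 4, 6, 1).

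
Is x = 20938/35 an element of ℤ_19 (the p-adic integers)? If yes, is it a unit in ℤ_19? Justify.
x ∈ ℤ_19 but not a unit; v_19(x) = 2 > 0

ℤ_19 = {x ∈ ℚ_19 : v_19(x) ≥ 0} and ℤ_19^× = {x ∈ ℤ_19 : v_19(x) = 0}. Here v_19(20938/35) = v_19(num) − v_19(den) = 2; compare against these criteria.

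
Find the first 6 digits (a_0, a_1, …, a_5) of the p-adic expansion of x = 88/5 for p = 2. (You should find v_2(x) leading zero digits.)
(a_0, …, a_5) = (0, 0, 0, 1, 1, 1)

v_2(88/5) = 3, so a_0 = ... = a_2 = 0. Factor out: x = 2^3 · u with u = 11/5 a unit in ℤ_2. Expand u iteratively via a_{v+i} = u_i mod 2, u_{i+1} = (u_i − a_{v+i})/2:
  u_0 = 11/5;  a_3 = 1;  u_1 = (u_0 − 1)/2 = 3/5
  u_1 = 3/5;  a_4 = 1;  u_2 = (u_1 − 1)/2 = -1/5
  u_2 = -1/5;  a_5 = 1;  u_3 = (u_2 − 1)/2 = -3/5
Digits: (0, 0, 0, 1, 1, 1).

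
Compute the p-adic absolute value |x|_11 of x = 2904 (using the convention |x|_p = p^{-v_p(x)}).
|2904|_11 = 1/121

Step 1 — compute v_11(x) by factoring powers of 11 out of the numerator and denominator: v_11(2904) = 2. Step 2 — apply |x|_p = p^{-v_p(x)} = 11^{-2} = 1/121.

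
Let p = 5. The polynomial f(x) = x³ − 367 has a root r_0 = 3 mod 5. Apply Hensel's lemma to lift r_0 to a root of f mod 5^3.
r_2 = 123 (mod 125)

Hensel: r_{i+1} = r_i − f(r_i)/f′(r_i) mod 5^{i+2}, where f′(x) = 3x². Iterate:
  r_0 = 3 (mod 5)
  r_1 = 23 (mod 25)
  r_2 = 123 (mod 125)
Final: r = 123 with f(r) ≡ 0 mod 5^3.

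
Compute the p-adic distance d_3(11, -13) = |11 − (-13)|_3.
d_3(11, -13) = 1/3

Step 1 — x − y = 11 − (-13) = 24. Step 2 — v_3(24) = 1 (factor: 24 = (3^1 · 8); the sign does not affect v_p). Step 3 — |x − y|_3 = 3^{-1} = 1/3.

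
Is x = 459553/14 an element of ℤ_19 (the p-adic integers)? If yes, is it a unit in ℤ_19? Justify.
x ∈ ℤ_19 but not a unit; v_19(x) = 3 > 0

ℤ_19 = {x ∈ ℚ_19 : v_19(x) ≥ 0} and ℤ_19^× = {x ∈ ℤ_19 : v_19(x) = 0}. Here v_19(459553/14) = v_19(num) − v_19(den) = 3; compare against these criteria.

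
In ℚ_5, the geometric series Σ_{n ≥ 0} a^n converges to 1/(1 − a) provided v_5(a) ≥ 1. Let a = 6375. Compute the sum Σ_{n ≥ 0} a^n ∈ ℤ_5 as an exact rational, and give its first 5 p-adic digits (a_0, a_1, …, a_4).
Σ a^n = 1/(1 − a) = -1/6374;  first 5 digits = (1, 0, 0, 1, 0)

v_5(a) = 3 ≥ 1, so the series converges in ℤ_5 to 1/(1 − a) = 1/(1 − 6375) = -1/6374. Expand this rational in ℤ_5: compute digits iteratively via d_i = x_i mod 5, x_{i+1} = (x_i − d_i)/5. The first 5 digits are (1, 0, 0, 1, 0).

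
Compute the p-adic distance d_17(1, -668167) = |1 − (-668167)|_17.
d_17(1, -668167) = 1/83521

Step 1 — x − y = 1 − (-668167) = 668168. Step 2 — v_17(668168) = 4 (factor: 668168 = (17^4 · 8); the sign does not affect v_p). Step 3 — |x − y|_17 = 17^{-4} = 1/83521.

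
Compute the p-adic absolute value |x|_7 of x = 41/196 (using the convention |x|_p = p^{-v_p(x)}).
|41/196|_7 = 49

Step 1 — compute v_7(x) by factoring powers of 7 out of the numerator and denominator: v_7(41/196) = -2. Step 2 — apply |x|_p = p^{-v_p(x)} = 7^{2} = 49.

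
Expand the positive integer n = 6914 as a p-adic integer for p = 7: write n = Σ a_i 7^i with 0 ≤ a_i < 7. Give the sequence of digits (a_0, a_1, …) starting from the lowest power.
(a_0, a_1, …) = (5, 0, 1, 6, 2)

Repeated division by 7 gives the digits low-to-high: 6914 = 5 + 1·7^2 + 6·7^3 + 2·7^4. Digit sequence: (5, 0, 1, 6, 2).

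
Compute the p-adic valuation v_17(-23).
v_17(-23) = 0

v_17(n) is the largest exponent k such that 17^k divides n. Factor out: -23 = -17^0 · 23. (Sign doesn't affect v_p.) So v_17(-23) = 0.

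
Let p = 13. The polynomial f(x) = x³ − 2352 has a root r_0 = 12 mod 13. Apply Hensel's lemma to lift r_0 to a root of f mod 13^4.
r_3 = 9346 (mod 28561)

Hensel: r_{i+1} = r_i − f(r_i)/f′(r_i) mod 13^{i+2}, where f′(x) = 3x². Iterate:
  r_0 = 12 (mod 13)
  r_1 = 51 (mod 169)
  r_2 = 558 (mod 2197)
  r_3 = 9346 (mod 28561)
Final: r = 9346 with f(r) ≡ 0 mod 13^4.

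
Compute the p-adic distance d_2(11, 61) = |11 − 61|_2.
d_2(11, 61) = 1/2

Step 1 — x − y = 11 − 61 = -50. Step 2 — v_2(-50) = 1 (factor: -50 = −(2^1 · 25); the sign does not affect v_p). Step 3 — |x − y|_2 = 2^{-1} = 1/2.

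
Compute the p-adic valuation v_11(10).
v_11(10) = 0

v_11(n) is the largest exponent k such that 11^k divides n. Factor out: 10 = 11^0 · 10. (Sign doesn't affect v_p.) So v_11(10) = 0.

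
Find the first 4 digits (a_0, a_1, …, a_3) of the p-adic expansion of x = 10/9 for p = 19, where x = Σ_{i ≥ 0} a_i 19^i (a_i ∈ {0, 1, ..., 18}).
(a_0, …, a_3) = (18, 16, 16, 16)

v_19(10/9) = 0 (numerator and denominator both coprime to 19), so x ∈ ℤ_19^×. Compute digits iteratively via a_i = x_i mod 19, x_{i+1} = (x_i − a_i)/19, with x_0 = x:
  x_0 = 10/9;  a_0 = 18;  x_1 = (x_0 − 18)/19 = -8/9
  x_1 = -8/9;  a_1 = 16;  x_2 = (x_1 − 16)/19 = -8/9
  x_2 = -8/9;  a_2 = 16;  x_3 = (x_2 − 16)/19 = -8/9
  x_3 = -8/9;  a_3 = 16;  x_4 = (x_3 − 16)/19 = -8/9
Digits: (18, 16, 16, 16).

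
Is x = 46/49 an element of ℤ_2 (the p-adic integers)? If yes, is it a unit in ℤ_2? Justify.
x ∈ ℤ_2 but not a unit; v_2(x) = 1 > 0

ℤ_2 = {x ∈ ℚ_2 : v_2(x) ≥ 0} and ℤ_2^× = {x ∈ ℤ_2 : v_2(x) = 0}. Here v_2(46/49) = v_2(num) − v_2(den) = 1; compare against these criteria.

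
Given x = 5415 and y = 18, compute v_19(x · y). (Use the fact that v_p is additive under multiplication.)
v_19(97470) = 2

v_p(x) = 2 (factor: 5415 = 19^2 · 15); v_p(y) = 0 (factor: 18 = 19^0 · 18). Additivity: v_p(xy) = v_p(x) + v_p(y) = 2 + 0 = 2. (Direct check: xy = 97470 = 19^2 · (270).)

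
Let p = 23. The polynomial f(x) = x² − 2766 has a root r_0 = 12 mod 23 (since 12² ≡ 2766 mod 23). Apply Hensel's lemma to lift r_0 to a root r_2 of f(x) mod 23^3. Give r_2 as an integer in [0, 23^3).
r_2 = 2634 (mod 12167)

Hensel's recurrence: r_{i+1} = r_i − f(r_i)·(f′(r_i))^{-1} mod 23^{i+2}, with f′(x) = 2x. Iterate:
  r_0 = 12 (mod 23)
  r_1 = 518 (mod 529)
  r_2 = 2634 (mod 12167)
Final: r_2 = 2634, and one checks f(r_2) ≡ 0 mod 23^3.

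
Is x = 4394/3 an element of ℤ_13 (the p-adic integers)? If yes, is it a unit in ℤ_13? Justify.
x ∈ ℤ_13 but not a unit; v_13(x) = 3 > 0

ℤ_13 = {x ∈ ℚ_13 : v_13(x) ≥ 0} and ℤ_13^× = {x ∈ ℤ_13 : v_13(x) = 0}. Here v_13(4394/3) = v_13(num) − v_13(den) = 3; compare against these criteria.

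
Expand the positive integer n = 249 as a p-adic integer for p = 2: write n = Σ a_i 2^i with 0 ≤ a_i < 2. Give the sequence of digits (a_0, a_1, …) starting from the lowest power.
(a_0, a_1, …) = (1, 0, 0, 1, 1, 1, 1, 1)

Repeated division by 2 gives the digits low-to-high: 249 = 1 + 1·2^3 + 1·2^4 + 1·2^5 + 1·2^6 + 1·2^7. Digit sequence: (1, 0, 0, 1, 1, 1, 1, 1).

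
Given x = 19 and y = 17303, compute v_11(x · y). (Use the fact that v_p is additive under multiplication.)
v_11(328757) = 3

v_p(x) = 0 (factor: 19 = 11^0 · 19); v_p(y) = 3 (factor: 17303 = 11^3 · 13). Additivity: v_p(xy) = v_p(x) + v_p(y) = 0 + 3 = 3. (Direct check: xy = 328757 = 11^3 · (247).)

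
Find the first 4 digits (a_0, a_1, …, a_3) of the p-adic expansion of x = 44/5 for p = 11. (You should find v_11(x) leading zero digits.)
(a_0, …, a_3) = (0, 3, 2, 2)

v_11(44/5) = 1, so a_0 = ... = a_0 = 0. Factor out: x = 11^1 · u with u = 4/5 a unit in ℤ_11. Expand u iteratively via a_{v+i} = u_i mod 11, u_{i+1} = (u_i − a_{v+i})/11:
  u_0 = 4/5;  a_1 = 3;  u_1 = (u_0 − 3)/11 = -1/5
  u_1 = -1/5;  a_2 = 2;  u_2 = (u_1 − 2)/11 = -1/5
  u_2 = -1/5;  a_3 = 2;  u_3 = (u_2 − 2)/11 = -1/5
Digits: (0, 3, 2, 2).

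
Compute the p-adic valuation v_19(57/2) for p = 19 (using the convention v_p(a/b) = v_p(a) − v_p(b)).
v_19(57/2) = 1

Factor powers of 19 from the numerator and denominator of the reduced fraction: 57 = 19^1 · 3 and 2 = 19^0 · 2. Apply v_p(a/b) = v_p(a) − v_p(b): v_19(57/2) = 1 − 0 = 1.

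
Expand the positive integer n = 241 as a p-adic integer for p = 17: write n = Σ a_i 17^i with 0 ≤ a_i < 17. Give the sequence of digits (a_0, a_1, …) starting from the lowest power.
(a_0, a_1, …) = (3, 14)

Repeated division by 17 gives the digits low-to-high: 241 = 3 + 14·17^1. Digit sequence: (3, 14).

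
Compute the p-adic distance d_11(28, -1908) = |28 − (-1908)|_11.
d_11(28, -1908) = 1/121

Step 1 — x − y = 28 − (-1908) = 1936. Step 2 — v_11(1936) = 2 (factor: 1936 = (11^2 · 16); the sign does not affect v_p). Step 3 — |x − y|_11 = 11^{-2} = 1/121.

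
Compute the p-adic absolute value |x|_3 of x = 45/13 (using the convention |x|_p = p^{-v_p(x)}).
|45/13|_3 = 1/9

Step 1 — compute v_3(x) by factoring powers of 3 out of the numerator and denominator: v_3(45/13) = 2. Step 2 — apply |x|_p = p^{-v_p(x)} = 3^{-2} = 1/9.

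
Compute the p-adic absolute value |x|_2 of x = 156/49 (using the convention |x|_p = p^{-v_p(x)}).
|156/49|_2 = 1/4

Step 1 — compute v_2(x) by factoring powers of 2 out of the numerator and denominator: v_2(156/49) = 2. Step 2 — apply |x|_p = p^{-v_p(x)} = 2^{-2} = 1/4.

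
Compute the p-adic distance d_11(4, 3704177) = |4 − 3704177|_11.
d_11(4, 3704177) = 1/161051

Step 1 — x − y = 4 − 3704177 = -3704173. Step 2 — v_11(-3704173) = 5 (factor: -3704173 = −(11^5 · 23); the sign does not affect v_p). Step 3 — |x − y|_11 = 11^{-5} = 1/161051.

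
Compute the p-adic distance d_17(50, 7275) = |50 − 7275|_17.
d_17(50, 7275) = 1/289

Step 1 — x − y = 50 − 7275 = -7225. Step 2 — v_17(-7225) = 2 (factor: -7225 = −(17^2 · 25); the sign does not affect v_p). Step 3 — |x − y|_17 = 17^{-2} = 1/289.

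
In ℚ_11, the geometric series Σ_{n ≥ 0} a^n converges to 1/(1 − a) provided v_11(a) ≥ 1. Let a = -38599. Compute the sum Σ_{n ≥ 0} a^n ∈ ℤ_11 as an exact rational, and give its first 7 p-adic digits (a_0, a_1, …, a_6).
Σ a^n = 1/(1 − a) = 1/38600;  first 7 digits = (1, 0, 0, 4, 8, 10, 4)

v_11(a) = 3 ≥ 1, so the series converges in ℤ_11 to 1/(1 − a) = 1/(1 − (-38599)) = 1/38600. Expand this rational in ℤ_11: compute digits iteratively via d_i = x_i mod 11, x_{i+1} = (x_i − d_i)/11. The first 7 digits are (1, 0, 0, 4, 8, 10, 4).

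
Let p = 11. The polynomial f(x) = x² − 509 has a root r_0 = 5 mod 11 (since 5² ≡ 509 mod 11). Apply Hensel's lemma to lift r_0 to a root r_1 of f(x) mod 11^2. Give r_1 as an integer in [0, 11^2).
r_1 = 5 (mod 121)

Hensel's recurrence: r_{i+1} = r_i − f(r_i)·(f′(r_i))^{-1} mod 11^{i+2}, with f′(x) = 2x. Iterate:
  r_0 = 5 (mod 11)
  r_1 = 5 (mod 121)
Final: r_1 = 5, and one checks f(r_1) ≡ 0 mod 11^2.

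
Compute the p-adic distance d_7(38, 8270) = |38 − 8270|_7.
d_7(38, 8270) = 1/343

Step 1 — x − y = 38 − 8270 = -8232. Step 2 — v_7(-8232) = 3 (factor: -8232 = −(7^3 · 24); the sign does not affect v_p). Step 3 — |x − y|_7 = 7^{-3} = 1/343.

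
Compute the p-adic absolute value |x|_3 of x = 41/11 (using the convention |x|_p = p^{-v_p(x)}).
|41/11|_3 = 1

Step 1 — compute v_3(x) by factoring powers of 3 out of the numerator and denominator: v_3(41/11) = 0. Step 2 — apply |x|_p = p^{-v_p(x)} = 3^{0} = 1.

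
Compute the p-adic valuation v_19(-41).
v_19(-41) = 0

v_19(n) is the largest exponent k such that 19^k divides n. Factor out: -41 = -19^0 · 41. (Sign doesn't affect v_p.) So v_19(-41) = 0.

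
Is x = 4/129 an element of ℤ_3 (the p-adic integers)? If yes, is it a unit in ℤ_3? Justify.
x ∉ ℤ_3 (v_3(x) = -1 < 0)

ℤ_3 = {x ∈ ℚ_3 : v_3(x) ≥ 0} and ℤ_3^× = {x ∈ ℤ_3 : v_3(x) = 0}. Here v_3(4/129) = v_3(num) − v_3(den) = -1; compare against these criteria.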